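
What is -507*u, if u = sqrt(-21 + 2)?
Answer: -507*I*sqrt(19) ≈ -2210.0*I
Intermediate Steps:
u = I*sqrt(19) (u = sqrt(-19) = I*sqrt(19) ≈ 4.3589*I)
-507*u = -507*I*sqrt(19)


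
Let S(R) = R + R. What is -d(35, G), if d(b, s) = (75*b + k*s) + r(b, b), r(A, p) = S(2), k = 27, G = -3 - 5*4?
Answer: -2008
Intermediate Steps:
S(R) = 2*R
G = -23 (G = -3 - 20 = -23)
r(A, p) = 4 (r(A, p) = 2*2 = 4)
d(b, s) = 4 + 27*s + 75*b (d(b, s) = (75*b + 27*s) + 4 = (27*s + 75*b) + 4 = 4 + 27*s + 75*b)
-d(35, G) = -(4 + 27*(-23) + 75*35) = -(4 - 621 + 2625) = -1*2008 = -2008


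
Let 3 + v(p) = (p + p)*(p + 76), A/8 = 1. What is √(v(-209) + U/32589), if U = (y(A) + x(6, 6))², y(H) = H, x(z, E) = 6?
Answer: √6560003823195/10863 ≈ 235.78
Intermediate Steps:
A = 8 (A = 8*1 = 8)
v(p) = -3 + 2*p*(76 + p) (v(p) = -3 + (p + p)*(p + 76) = -3 + (2*p)*(76 + p) = -3 + 2*p*(76 + p))
U = 196 (U = (8 + 6)² = 14² = 196)
√(v(-209) + U/32589) = √((-3 + 2*(-209)² + 152*(-209)) + 196/32589) = √((-3 + 2*43681 - 31768) + 196*(1/32589)) = √((-3 + 87362 - 31768) + 196/32589) = √(55591 + 196/32589) = √(1811655295/32589) = √6560003823195/10863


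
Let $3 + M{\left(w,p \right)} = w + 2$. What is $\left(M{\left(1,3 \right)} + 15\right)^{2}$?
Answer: $225$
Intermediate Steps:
$M{\left(w,p \right)} = -1 + w$ ($M{\left(w,p \right)} = -3 + \left(w + 2\right) = -3 + \left(2 + w\right) = -1 + w$)
$\left(M{\left(1,3 \right)} + 15\right)^{2} = \left(\left(-1 + 1\right) + 15\right)^{2} = \left(0 + 15\right)^{2} = 15^{2} = 225$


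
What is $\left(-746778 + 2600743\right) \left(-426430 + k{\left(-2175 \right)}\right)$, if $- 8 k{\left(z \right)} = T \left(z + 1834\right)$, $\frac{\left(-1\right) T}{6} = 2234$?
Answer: $- \frac{3699681709715}{2} \approx -1.8498 \cdot 10^{12}$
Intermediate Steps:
$T = -13404$ ($T = \left(-6\right) 2234 = -13404$)
$k{\left(z \right)} = 3072867 + \frac{3351 z}{2}$ ($k{\left(z \right)} = - \frac{\left(-13404\right) \left(z + 1834\right)}{8} = - \frac{\left(-13404\right) \left(1834 + z\right)}{8} = - \frac{-24582936 - 13404 z}{8} = 3072867 + \frac{3351 z}{2}$)
$\left(-746778 + 2600743\right) \left(-426430 + k{\left(-2175 \right)}\right) = \left(-746778 + 2600743\right) \left(-426430 + \left(3072867 + \frac{3351}{2} \left(-2175\right)\right)\right) = 1853965 \left(-426430 + \left(3072867 - \frac{7288425}{2}\right)\right) = 1853965 \left(-426430 - \frac{1142691}{2}\right) = 1853965 \left(- \frac{1995551}{2}\right) = - \frac{3699681709715}{2}$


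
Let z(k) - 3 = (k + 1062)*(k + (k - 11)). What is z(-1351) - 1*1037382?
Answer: -253322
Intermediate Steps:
z(k) = 3 + (-11 + 2*k)*(1062 + k) (z(k) = 3 + (k + 1062)*(k + (k - 11)) = 3 + (1062 + k)*(k + (-11 + k)) = 3 + (1062 + k)*(-11 + 2*k) = 3 + (-11 + 2*k)*(1062 + k))
z(-1351) - 1*1037382 = (-11679 + 2*(-1351)**2 + 2113*(-1351)) - 1*1037382 = (-11679 + 2*1825201 - 2854663) - 1037382 = (-11679 + 3650402 - 2854663) - 1037382 = 784060 - 1037382 = -253322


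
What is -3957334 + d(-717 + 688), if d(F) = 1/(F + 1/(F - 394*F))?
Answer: -1307946386405/330512 ≈ -3.9573e+6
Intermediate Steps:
d(F) = 1/(F - 1/(393*F)) (d(F) = 1/(F + 1/(-393*F)) = 1/(F - 1/(393*F)))
-3957334 + d(-717 + 688) = -3957334 + 393*(-717 + 688)/(-1 + 393*(-717 + 688)²) = -3957334 + 393*(-29)/(-1 + 393*(-29)²) = -3957334 + 393*(-29)/(-1 + 393*841) = -3957334 + 393*(-29)/(-1 + 330513) = -3957334 + 393*(-29)/330512 = -3957334 + 393*(-29)*(1/330512) = -3957334 - 11397/330512 = -1307946386405/330512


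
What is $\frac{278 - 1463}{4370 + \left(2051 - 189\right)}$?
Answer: $- \frac{1185}{6232} \approx -0.19015$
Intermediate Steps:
$\frac{278 - 1463}{4370 + \left(2051 - 189\right)} = - \frac{1185}{4370 + 1862} = - \frac{1185}{6232}$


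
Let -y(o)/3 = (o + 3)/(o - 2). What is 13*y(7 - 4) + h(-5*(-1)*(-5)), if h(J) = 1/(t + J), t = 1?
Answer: -5617/24 ≈ -234.04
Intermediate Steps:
y(o) = -3*(3 + o)/(-2 + o) (y(o) = -3*(o + 3)/(o - 2) = -3*(3 + o)/(-2 + o))
h(J) = 1/(1 + J)
13*y(7 - 4) + h(-5*(-1)*(-5)) = 13*(3*(-3 - (7 - 4))/(-2 + (7 - 4))) + 1/(1 - 5*(-1)*(-5)) = 13*(3*(-3 - 1*3)/(-2 + 3)) + 1/(1 + 5*(-5)) = 13*(3*(-3 - 3)/1) + 1/(1 - 25) = 13*(3*1*(-6)) + 1/(-24) = 13*(-18) - 1/24 = -234 - 1/24 = -5617/24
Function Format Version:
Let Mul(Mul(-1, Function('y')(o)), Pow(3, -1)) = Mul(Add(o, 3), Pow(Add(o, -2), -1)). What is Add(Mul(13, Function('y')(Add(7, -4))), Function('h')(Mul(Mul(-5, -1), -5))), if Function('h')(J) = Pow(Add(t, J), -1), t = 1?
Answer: Rational(-5617, 24) ≈ -234.04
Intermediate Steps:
Function('y')(o) = Mul(-3, Pow(Add(-2, o), -1), Add(3, o)) (Function('y')(o) = Mul(-3, Mul(Add(o, 3), Pow(Add(o, -2), -1))) = Mul(-3, Mul(Add(3, o), Pow(Add(-2, o), -1))) = Mul(-3, Mul(Pow(Add(-2, o), -1), Add(3, o))) = Mul(-3, Pow(Add(-2, o), -1), Add(3, o)))
Function('h')(J) = Pow(Add(1, J), -1)
Add(Mul(13, Function('y')(Add(7, -4))), Function('h')(Mul(Mul(-5, -1), -5))) = Add(Mul(13, Mul(3, Pow(Add(-2, Add(7, -4)), -1), Add(-3, Mul(-1, Add(7, -4))))), Pow(Add(1, Mul(Mul(-5, -1), -5)), -1)) = Add(Mul(13, Mul(3, Pow(Add(-2, 3), -1), Add(-3, Mul(-1, 3)))), Pow(Add(1, Mul(5, -5)), -1)) = Add(Mul(13, Mul(3, Pow(1, -1), Add(-3, -3))), Pow(Add(1, -25), -1)) = Add(Mul(13, Mul(3, 1, -6)), Pow(-24, -1)) = Add(Mul(13, -18), Rational(-1, 24)) = Add(-234, Rational(-1, 24)) = Rational(-5617, 24)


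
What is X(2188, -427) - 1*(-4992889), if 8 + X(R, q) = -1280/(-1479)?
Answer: 7384472279/1479 ≈ 4.9929e+6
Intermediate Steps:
X(R, q) = -10552/1479 (X(R, q) = -8 - 1280/(-1479) = -8 - 1280*(-1/1479) = -8 + 1280/1479 = -10552/1479)
X(2188, -427) - 1*(-4992889) = -10552/1479 - 1*(-4992889) = -10552/1479 + 4992889 = 7384472279/1479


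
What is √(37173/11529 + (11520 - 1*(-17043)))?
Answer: 100*√4687606/1281 ≈ 169.02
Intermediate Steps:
√(37173/11529 + (11520 - 1*(-17043))) = √(37173*(1/11529) + (11520 + 17043)) = √(12391/3843 + 28563) = √(109780000/3843) = 100*√4687606/1281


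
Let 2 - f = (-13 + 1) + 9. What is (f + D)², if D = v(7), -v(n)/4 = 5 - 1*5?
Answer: 25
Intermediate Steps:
v(n) = 0 (v(n) = -4*(5 - 1*5) = -4*(5 - 5) = -4*0 = 0)
f = 5 (f = 2 - ((-13 + 1) + 9) = 2 - (-12 + 9) = 2 - 1*(-3) = 2 + 3 = 5)
D = 0
(f + D)² = (5 + 0)² = 5² = 25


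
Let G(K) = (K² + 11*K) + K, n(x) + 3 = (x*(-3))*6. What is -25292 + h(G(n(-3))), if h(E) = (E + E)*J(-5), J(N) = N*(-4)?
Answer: 103228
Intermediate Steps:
J(N) = -4*N
n(x) = -3 - 18*x (n(x) = -3 + (x*(-3))*6 = -3 - 3*x*6 = -3 - 18*x)
G(K) = K² + 12*K
h(E) = 40*E (h(E) = (E + E)*(-4*(-5)) = (2*E)*20 = 40*E)
-25292 + h(G(n(-3))) = -25292 + 40*((-3 - 18*(-3))*(12 + (-3 - 18*(-3)))) = -25292 + 40*((-3 + 54)*(12 + (-3 + 54))) = -25292 + 40*(51*(12 + 51)) = -25292 + 40*(51*63) = -25292 + 40*3213 = -25292 + 128520 = 103228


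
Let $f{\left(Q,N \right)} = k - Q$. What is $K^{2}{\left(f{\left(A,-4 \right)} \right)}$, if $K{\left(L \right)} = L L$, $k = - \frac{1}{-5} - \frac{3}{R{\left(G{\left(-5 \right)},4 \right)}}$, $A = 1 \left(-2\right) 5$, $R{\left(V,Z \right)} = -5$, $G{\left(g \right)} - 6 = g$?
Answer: $\frac{8503056}{625} \approx 13605.0$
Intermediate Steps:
$G{\left(g \right)} = 6 + g$
$A = -10$ ($A = \left(-2\right) 5 = -10$)
$k = \frac{4}{5}$ ($k = - \frac{1}{-5} - \frac{3}{-5} = \left(-1\right) \left(- \frac{1}{5}\right) - - \frac{3}{5} = \frac{1}{5} + \frac{3}{5} = \frac{4}{5} \approx 0.8$)
$f{\left(Q,N \right)} = \frac{4}{5} - Q$
$K{\left(L \right)} = L^{2}$
$K^{2}{\left(f{\left(A,-4 \right)} \right)} = \left(\left(\frac{4}{5} - -10\right)^{2}\right)^{2} = \left(\left(\frac{4}{5} + 10\right)^{2}\right)^{2} = \left(\left(\frac{54}{5}\right)^{2}\right)^{2} = \left(\frac{2916}{25}\right)^{2} = \frac{8503056}{625}$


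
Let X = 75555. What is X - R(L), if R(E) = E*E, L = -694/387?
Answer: 11315315159/149769 ≈ 75552.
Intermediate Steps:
L = -694/387 (L = -694*1/387 = -694/387 ≈ -1.7933)
R(E) = E²
X - R(L) = 75555 - (-694/387)² = 75555 - 1*481636/149769 = 75555 - 481636/149769 = 11315315159/149769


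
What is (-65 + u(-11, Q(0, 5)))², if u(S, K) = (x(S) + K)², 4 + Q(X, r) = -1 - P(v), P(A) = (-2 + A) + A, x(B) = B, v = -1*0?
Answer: 17161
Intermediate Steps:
v = 0
P(A) = -2 + 2*A
Q(X, r) = -3 (Q(X, r) = -4 + (-1 - (-2 + 2*0)) = -4 + (-1 - (-2 + 0)) = -4 + (-1 - 1*(-2)) = -4 + (-1 + 2) = -4 + 1 = -3)
u(S, K) = (K + S)² (u(S, K) = (S + K)² = (K + S)²)
(-65 + u(-11, Q(0, 5)))² = (-65 + (-3 - 11)²)² = (-65 + (-14)²)² = (-65 + 196)² = 131² = 17161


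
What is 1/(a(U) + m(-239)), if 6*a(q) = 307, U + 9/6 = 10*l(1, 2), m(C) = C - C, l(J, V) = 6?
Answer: 6/307 ≈ 0.019544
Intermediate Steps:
m(C) = 0
U = 117/2 (U = -3/2 + 10*6 = -3/2 + 60 = 117/2 ≈ 58.500)
a(q) = 307/6 (a(q) = (⅙)*307 = 307/6)
1/(a(U) + m(-239)) = 1/(307/6 + 0) = 1/(307/6) = 6/307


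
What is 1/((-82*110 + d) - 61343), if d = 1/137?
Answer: -137/9639730 ≈ -1.4212e-5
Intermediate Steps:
d = 1/137 ≈ 0.0072993
1/((-82*110 + d) - 61343) = 1/((-82*110 + 1/137) - 61343) = 1/((-9020 + 1/137) - 61343) = 1/(-1235739/137 - 61343) = 1/(-9639730/137) = -137/9639730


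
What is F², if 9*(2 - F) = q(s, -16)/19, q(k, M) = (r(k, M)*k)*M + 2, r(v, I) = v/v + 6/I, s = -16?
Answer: 400/361 ≈ 1.1080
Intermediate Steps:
r(v, I) = 1 + 6/I
q(k, M) = 2 + k*(6 + M) (q(k, M) = (((6 + M)/M)*k)*M + 2 = (k*(6 + M)/M)*M + 2 = k*(6 + M) + 2 = 2 + k*(6 + M))
F = 20/19 (F = 2 - (2 - 16*(6 - 16))/(9*19) = 2 - (2 - 16*(-10))/(9*19) = 2 - (2 + 160)/(9*19) = 2 - 18/19 = 20/19 ≈ 1.0526)
F² = (20/19)² = 400/361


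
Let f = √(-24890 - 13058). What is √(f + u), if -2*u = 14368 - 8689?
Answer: √(-11358 + 8*I*√9487)/2 ≈ 1.8268 + 53.318*I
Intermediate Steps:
u = -5679/2 (u = -(14368 - 8689)/2 = -½*5679 = -5679/2 ≈ -2839.5)
f = 2*I*√9487 (f = √(-37948) = 2*I*√9487 ≈ 194.8*I)
√(f + u) = √(2*I*√9487 - 5679/2) = √(-5679/2 + 2*I*√9487)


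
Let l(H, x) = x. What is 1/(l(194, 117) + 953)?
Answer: 1/1070 ≈ 0.00093458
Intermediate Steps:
1/(l(194, 117) + 953) = 1/(117 + 953) = 1/1070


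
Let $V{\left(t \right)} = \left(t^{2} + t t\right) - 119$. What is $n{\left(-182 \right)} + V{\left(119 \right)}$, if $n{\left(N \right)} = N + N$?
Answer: $27839$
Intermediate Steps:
$V{\left(t \right)} = -119 + 2 t^{2}$ ($V{\left(t \right)} = \left(t^{2} + t^{2}\right) - 119 = 2 t^{2} - 119 = -119 + 2 t^{2}$)
$n{\left(N \right)} = 2 N$
$n{\left(-182 \right)} + V{\left(119 \right)} = 2 \left(-182\right) - \left(119 - 2 \cdot 119^{2}\right) = -364 + \left(-119 + 2 \cdot 14161\right) = -364 + \left(-119 + 28322\right) = -364 + 28203 = 27839$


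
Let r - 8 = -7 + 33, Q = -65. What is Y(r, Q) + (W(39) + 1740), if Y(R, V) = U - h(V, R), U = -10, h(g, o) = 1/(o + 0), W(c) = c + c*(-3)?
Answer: 56167/34 ≈ 1652.0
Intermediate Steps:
W(c) = -2*c (W(c) = c - 3*c = -2*c)
r = 34 (r = 8 + (-7 + 33) = 8 + 26 = 34)
h(g, o) = 1/o
Y(R, V) = -10 - 1/R
Y(r, Q) + (W(39) + 1740) = (-10 - 1/34) + (-2*39 + 1740) = (-10 - 1*1/34) + (-78 + 1740) = (-10 - 1/34) + 1662 = -341/34 + 1662 = 56167/34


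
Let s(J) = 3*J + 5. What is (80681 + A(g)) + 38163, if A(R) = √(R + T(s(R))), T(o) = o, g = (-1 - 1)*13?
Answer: 118844 + 3*I*√11 ≈ 1.1884e+5 + 9.9499*I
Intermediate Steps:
s(J) = 5 + 3*J
g = -26 (g = -2*13 = -26)
A(R) = √(5 + 4*R) (A(R) = √(R + (5 + 3*R)) = √(5 + 4*R))
(80681 + A(g)) + 38163 = (80681 + √(5 + 4*(-26))) + 38163 = (80681 + √(5 - 104)) + 38163 = (80681 + √(-99)) + 38163 = (80681 + 3*I*√11) + 38163 = 118844 + 3*I*√11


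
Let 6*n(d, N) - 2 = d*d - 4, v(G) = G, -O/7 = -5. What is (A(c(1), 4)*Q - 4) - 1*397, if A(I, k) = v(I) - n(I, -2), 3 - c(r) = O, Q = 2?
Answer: -2417/3 ≈ -805.67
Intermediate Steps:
O = 35 (O = -7*(-5) = 35)
c(r) = -32 (c(r) = 3 - 1*35 = 3 - 35 = -32)
n(d, N) = -1/3 + d**2/6 (n(d, N) = 1/3 + (d*d - 4)/6 = 1/3 + (d**2 - 4)/6 = 1/3 + (-4 + d**2)/6 = 1/3 + (-2/3 + d**2/6) = -1/3 + d**2/6)
A(I, k) = 1/3 + I - I**2/6 (A(I, k) = I - (-1/3 + I**2/6) = I + (1/3 - I**2/6) = 1/3 + I - I**2/6)
(A(c(1), 4)*Q - 4) - 1*397 = ((1/3 - 32 - 1/6*(-32)**2)*2 - 4) - 1*397 = ((1/3 - 32 - 1/6*1024)*2 - 4) - 397 = ((1/3 - 32 - 512/3)*2 - 4) - 397 = (-607/3*2 - 4) - 397 = (-1214/3 - 4) - 397 = -1226/3 - 397 = -2417/3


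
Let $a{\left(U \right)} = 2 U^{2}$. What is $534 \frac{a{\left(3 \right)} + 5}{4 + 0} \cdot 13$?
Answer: $\frac{79833}{2} \approx 39917.0$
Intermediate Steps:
$534 \frac{a{\left(3 \right)} + 5}{4 + 0} \cdot 13 = 534 \frac{2 \cdot 3^{2} + 5}{4 + 0} \cdot 13 = 534 \frac{2 \cdot 9 + 5}{4} \cdot 13 = 534 \left(18 + 5\right) \frac{1}{4} \cdot 13 = 534 \cdot 23 \cdot \frac{1}{4} \cdot 13 = 534 \cdot \frac{23}{4} \cdot 13 = 534 \cdot \frac{299}{4} = \frac{79833}{2}$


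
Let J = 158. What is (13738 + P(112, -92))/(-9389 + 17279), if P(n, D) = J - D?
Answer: 6994/3945 ≈ 1.7729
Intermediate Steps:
P(n, D) = 158 - D
(13738 + P(112, -92))/(-9389 + 17279) = (13738 + (158 - 1*(-92)))/(-9389 + 17279) = (13738 + (158 + 92))/7890 = (13738 + 250)*(1/7890) = 13988*(1/7890) = 6994/3945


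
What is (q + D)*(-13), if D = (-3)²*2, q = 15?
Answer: -429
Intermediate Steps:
D = 18 (D = 9*2 = 18)
(q + D)*(-13) = (15 + 18)*(-13) = 33*(-13) = -429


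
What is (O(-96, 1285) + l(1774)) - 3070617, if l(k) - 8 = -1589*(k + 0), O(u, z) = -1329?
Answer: -5890824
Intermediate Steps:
l(k) = 8 - 1589*k (l(k) = 8 - 1589*(k + 0) = 8 - 1589*k)
(O(-96, 1285) + l(1774)) - 3070617 = (-1329 + (8 - 1589*1774)) - 3070617 = (-1329 + (8 - 2818886)) - 3070617 = (-1329 - 2818878) - 3070617 = -2820207 - 3070617 = -5890824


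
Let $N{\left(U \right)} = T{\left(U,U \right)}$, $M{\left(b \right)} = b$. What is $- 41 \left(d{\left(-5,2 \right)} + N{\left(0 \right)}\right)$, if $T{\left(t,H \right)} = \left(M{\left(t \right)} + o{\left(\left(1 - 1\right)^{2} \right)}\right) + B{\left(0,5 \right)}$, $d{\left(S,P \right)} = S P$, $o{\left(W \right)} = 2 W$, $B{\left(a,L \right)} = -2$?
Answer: $492$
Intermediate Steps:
$d{\left(S,P \right)} = P S$
$T{\left(t,H \right)} = -2 + t$ ($T{\left(t,H \right)} = \left(t + 2 \left(1 - 1\right)^{2}\right) - 2 = \left(t + 2 \cdot 0^{2}\right) - 2 = \left(t + 2 \cdot 0\right) - 2 = \left(t + 0\right) - 2 = t - 2 = -2 + t$)
$N{\left(U \right)} = -2 + U$
$- 41 \left(d{\left(-5,2 \right)} + N{\left(0 \right)}\right) = - 41 \left(2 \left(-5\right) + \left(-2 + 0\right)\right) = - 41 \left(-10 - 2\right) = \left(-41\right) \left(-12\right) = 492$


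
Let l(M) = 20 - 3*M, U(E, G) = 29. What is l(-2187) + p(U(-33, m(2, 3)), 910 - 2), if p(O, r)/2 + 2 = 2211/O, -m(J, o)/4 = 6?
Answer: 195155/29 ≈ 6729.5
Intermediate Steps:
m(J, o) = -24 (m(J, o) = -4*6 = -24)
p(O, r) = -4 + 4422/O (p(O, r) = -4 + 2*(2211/O) = -4 + 4422/O)
l(-2187) + p(U(-33, m(2, 3)), 910 - 2) = (20 - 3*(-2187)) + (-4 + 4422/29) = (20 + 6561) + (-4 + 4422*(1/29)) = 6581 + (-4 + 4422/29) = 6581 + 4306/29 = 195155/29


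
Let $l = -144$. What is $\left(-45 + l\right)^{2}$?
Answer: $35721$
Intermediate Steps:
$\left(-45 + l\right)^{2} = \left(-45 - 144\right)^{2} = \left(-189\right)^{2} = 35721$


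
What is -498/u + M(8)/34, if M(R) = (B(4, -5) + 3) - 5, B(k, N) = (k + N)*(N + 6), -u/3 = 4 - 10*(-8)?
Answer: 674/357 ≈ 1.8880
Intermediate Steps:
u = -252 (u = -3*(4 - 10*(-8)) = -3*(4 + 80) = -3*84 = -252)
B(k, N) = (6 + N)*(N + k) (B(k, N) = (N + k)*(6 + N) = (6 + N)*(N + k))
M(R) = -3 (M(R) = (((-5)² + 6*(-5) + 6*4 - 5*4) + 3) - 5 = ((25 - 30 + 24 - 20) + 3) - 5 = (-1 + 3) - 5 = 2 - 5 = -3)
-498/u + M(8)/34 = -498/(-252) - 3/34 = -498*(-1/252) - 3*1/34 = 83/42 - 3/34 = 674/357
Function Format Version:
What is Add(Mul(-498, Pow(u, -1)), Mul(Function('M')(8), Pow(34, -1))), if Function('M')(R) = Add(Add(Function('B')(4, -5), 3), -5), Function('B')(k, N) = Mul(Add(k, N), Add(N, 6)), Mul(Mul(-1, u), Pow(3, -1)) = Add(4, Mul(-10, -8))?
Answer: Rational(674, 357) ≈ 1.8880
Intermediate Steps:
u = -252 (u = Mul(-3, Add(4, Mul(-10, -8))) = Mul(-3, Add(4, 80)) = Mul(-3, 84) = -252)
Function('B')(k, N) = Mul(Add(6, N), Add(N, k)) (Function('B')(k, N) = Mul(Add(N, k), Add(6, N)) = Mul(Add(6, N), Add(N, k)))
Function('M')(R) = -3 (Function('M')(R) = Add(Add(Add(Pow(-5, 2), Mul(6, -5), Mul(6, 4), Mul(-5, 4)), 3), -5) = Add(Add(Add(25, -30, 24, -20), 3), -5) = Add(Add(-1, 3), -5) = Add(2, -5) = -3)
Add(Mul(-498, Pow(u, -1)), Mul(Function('M')(8), Pow(34, -1))) = Add(Mul(-498, Pow(-252, -1)), Mul(-3, Pow(34, -1))) = Add(Mul(-498, Rational(-1, 252)), Mul(-3, Rational(1, 34))) = Add(Rational(83, 42), Rational(-3, 34)) = Rational(674, 357)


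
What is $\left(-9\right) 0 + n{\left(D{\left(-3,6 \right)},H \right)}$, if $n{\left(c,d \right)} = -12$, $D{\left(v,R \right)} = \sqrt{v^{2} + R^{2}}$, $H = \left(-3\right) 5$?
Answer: $-12$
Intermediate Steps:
$H = -15$
$D{\left(v,R \right)} = \sqrt{R^{2} + v^{2}}$
$\left(-9\right) 0 + n{\left(D{\left(-3,6 \right)},H \right)} = \left(-9\right) 0 - 12 = 0 - 12 = -12$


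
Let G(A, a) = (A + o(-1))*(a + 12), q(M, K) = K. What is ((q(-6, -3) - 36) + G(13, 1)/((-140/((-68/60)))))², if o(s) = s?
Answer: 43612816/30625 ≈ 1424.1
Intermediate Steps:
G(A, a) = (-1 + A)*(12 + a) (G(A, a) = (A - 1)*(a + 12) = (-1 + A)*(12 + a))
((q(-6, -3) - 36) + G(13, 1)/((-140/((-68/60)))))² = ((-3 - 36) + (-12 - 1*1 + 12*13 + 13*1)/((-140/((-68/60)))))² = (-39 + (-12 - 1 + 156 + 13)/((-140/((-68*1/60)))))² = (-39 + 156/((-140/(-17/15))))² = (-39 + 156/((-140*(-15/17))))² = (-39 + 156/(2100/17))² = (-39 + 156*(17/2100))² = (-39 + 221/175)² = (-6604/175)² = 43612816/30625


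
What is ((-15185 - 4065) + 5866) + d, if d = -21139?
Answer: -34523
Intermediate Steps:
((-15185 - 4065) + 5866) + d = ((-15185 - 4065) + 5866) - 21139 = (-19250 + 5866) - 21139 = -13384 - 21139 = -34523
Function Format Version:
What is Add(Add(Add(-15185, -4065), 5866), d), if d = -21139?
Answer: -34523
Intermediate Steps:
Add(Add(Add(-15185, -4065), 5866), d) = Add(Add(Add(-15185, -4065), 5866), -21139) = Add(Add(-19250, 5866), -21139) = Add(-13384, -21139) = -34523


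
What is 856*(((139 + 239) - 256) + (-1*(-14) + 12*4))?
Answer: 157504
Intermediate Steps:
856*(((139 + 239) - 256) + (-1*(-14) + 12*4)) = 856*((378 - 256) + (14 + 48)) = 856*(122 + 62) = 856*184 = 157504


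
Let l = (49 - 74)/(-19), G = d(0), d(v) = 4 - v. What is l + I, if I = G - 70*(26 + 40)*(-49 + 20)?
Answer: 2545721/19 ≈ 1.3399e+5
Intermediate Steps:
G = 4 (G = 4 - 1*0 = 4 + 0 = 4)
l = 25/19 (l = -1/19*(-25) = 25/19 ≈ 1.3158)
I = 133984 (I = 4 - 70*(26 + 40)*(-49 + 20) = 4 - 4620*(-29) = 4 - 70*(-1914) = 4 + 133980 = 133984)
l + I = 25/19 + 133984 = 2545721/19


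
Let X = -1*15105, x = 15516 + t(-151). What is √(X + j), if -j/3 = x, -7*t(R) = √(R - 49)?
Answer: √(-3020997 + 210*I*√2)/7 ≈ 0.012205 + 248.3*I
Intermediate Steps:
t(R) = -√(-49 + R)/7 (t(R) = -√(R - 49)/7 = -√(-49 + R)/7)
x = 15516 - 10*I*√2/7 (x = 15516 - √(-49 - 151)/7 = 15516 - 10*I*√2/7 ≈ 15516.0 - 2.0203*I)
X = -15105
j = -46548 + 30*I*√2/7 (j = -3*(15516 - 10*I*√2/7) = -46548 + 30*I*√2/7 ≈ -46548.0 + 6.0609*I)
√(X + j) = √(-15105 + (-46548 + 30*I*√2/7)) = √(-61653 + 30*I*√2/7)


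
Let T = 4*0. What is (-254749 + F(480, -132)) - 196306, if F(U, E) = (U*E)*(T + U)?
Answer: -30863855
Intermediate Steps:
T = 0
F(U, E) = E*U² (F(U, E) = (U*E)*(0 + U) = (E*U)*U = E*U²)
(-254749 + F(480, -132)) - 196306 = (-254749 - 132*480²) - 196306 = (-254749 - 132*230400) - 196306 = (-254749 - 30412800) - 196306 = -30667549 - 196306 = -30863855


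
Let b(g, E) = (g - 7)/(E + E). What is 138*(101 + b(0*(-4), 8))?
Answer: 111021/8 ≈ 13878.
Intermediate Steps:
b(g, E) = (-7 + g)/(2*E) (b(g, E) = (-7 + g)/((2*E)) = (-7 + g)*(1/(2*E)) = (-7 + g)/(2*E))
138*(101 + b(0*(-4), 8)) = 138*(101 + (1/2)*(-7 + 0*(-4))/8) = 138*(101 + (1/2)*(1/8)*(-7 + 0)) = 138*(101 + (1/2)*(1/8)*(-7)) = 138*(101 - 7/16) = 138*(1609/16) = 111021/8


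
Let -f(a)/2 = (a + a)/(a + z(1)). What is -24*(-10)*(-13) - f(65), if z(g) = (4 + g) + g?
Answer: -221260/71 ≈ -3116.3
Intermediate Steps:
z(g) = 4 + 2*g
f(a) = -4*a/(6 + a) (f(a) = -2*(a + a)/(a + (4 + 2*1)) = -2*2*a/(a + (4 + 2)) = -2*2*a/(a + 6) = -2*2*a/(6 + a) = -4*a/(6 + a))
-24*(-10)*(-13) - f(65) = -24*(-10)*(-13) - (-4)*65/(6 + 65) = 240*(-13) - (-4)*65/71 = -3120 - (-4)*65/71 = -3120 - 1*(-260/71) = -3120 + 260/71 = -221260/71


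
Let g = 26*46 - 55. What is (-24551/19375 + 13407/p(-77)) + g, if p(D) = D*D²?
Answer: 10081049862067/8845326875 ≈ 1139.7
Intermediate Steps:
p(D) = D³
g = 1141 (g = 1196 - 55 = 1141)
(-24551/19375 + 13407/p(-77)) + g = (-24551/19375 + 13407/((-77)³)) + 1141 = (-24551*1/19375 + 13407/(-456533)) + 1141 = (-24551/19375 + 13407*(-1/456533)) + 1141 = (-24551/19375 - 13407/456533) + 1141 = -11468102308/8845326875 + 1141 = 10081049862067/8845326875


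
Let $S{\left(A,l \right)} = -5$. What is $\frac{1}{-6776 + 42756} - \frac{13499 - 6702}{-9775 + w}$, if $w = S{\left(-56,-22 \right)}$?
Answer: $\frac{3057073}{4398555} \approx 0.69502$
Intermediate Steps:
$w = -5$
$\frac{1}{-6776 + 42756} - \frac{13499 - 6702}{-9775 + w} = \frac{1}{-6776 + 42756} - \frac{13499 - 6702}{-9775 - 5} = \frac{1}{35980} - \frac{6797}{-9780} = \frac{1}{35980} - 6797 \left(- \frac{1}{9780}\right) = \frac{1}{35980} - - \frac{6797}{9780} = \frac{1}{35980} + \frac{6797}{9780} = \frac{3057073}{4398555}$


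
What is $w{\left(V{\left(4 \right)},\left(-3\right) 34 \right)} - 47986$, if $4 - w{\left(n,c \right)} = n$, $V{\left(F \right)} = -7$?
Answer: $-47975$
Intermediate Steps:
$w{\left(n,c \right)} = 4 - n$
$w{\left(V{\left(4 \right)},\left(-3\right) 34 \right)} - 47986 = \left(4 - -7\right) - 47986 = \left(4 + 7\right) - 47986 = 11 - 47986 = -47975$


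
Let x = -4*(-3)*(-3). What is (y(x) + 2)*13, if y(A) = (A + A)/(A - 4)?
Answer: 247/5 ≈ 49.400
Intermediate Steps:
x = -36 (x = 12*(-3) = -36)
y(A) = 2*A/(-4 + A) (y(A) = (2*A)/(-4 + A) = 2*A/(-4 + A))
(y(x) + 2)*13 = (2*(-36)/(-4 - 36) + 2)*13 = (2*(-36)/(-40) + 2)*13 = (2*(-36)*(-1/40) + 2)*13 = (9/5 + 2)*13 = (19/5)*13 = 247/5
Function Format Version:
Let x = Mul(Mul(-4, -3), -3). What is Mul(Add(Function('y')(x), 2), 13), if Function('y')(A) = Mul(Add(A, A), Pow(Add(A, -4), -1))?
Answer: Rational(247, 5) ≈ 49.400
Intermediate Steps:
x = -36 (x = Mul(12, -3) = -36)
Function('y')(A) = Mul(2, A, Pow(Add(-4, A), -1)) (Function('y')(A) = Mul(Mul(2, A), Pow(Add(-4, A), -1)) = Mul(2, A, Pow(Add(-4, A), -1)))
Mul(Add(Function('y')(x), 2), 13) = Mul(Add(Mul(2, -36, Pow(Add(-4, -36), -1)), 2), 13) = Mul(Add(Mul(2, -36, Pow(-40, -1)), 2), 13) = Mul(Add(Mul(2, -36, Rational(-1, 40)), 2), 13) = Mul(Add(Rational(9, 5), 2), 13) = Mul(Rational(19, 5), 13) = Rational(247, 5)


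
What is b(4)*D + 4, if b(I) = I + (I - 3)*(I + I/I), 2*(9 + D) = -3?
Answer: -181/2 ≈ -90.500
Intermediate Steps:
D = -21/2 (D = -9 + (½)*(-3) = -9 - 3/2 = -21/2 ≈ -10.500)
b(I) = I + (1 + I)*(-3 + I) (b(I) = I + (-3 + I)*(I + 1) = I + (-3 + I)*(1 + I) = I + (1 + I)*(-3 + I))
b(4)*D + 4 = (-3 + 4² - 1*4)*(-21/2) + 4 = (-3 + 16 - 4)*(-21/2) + 4 = 9*(-21/2) + 4 = -189/2 + 4 = -181/2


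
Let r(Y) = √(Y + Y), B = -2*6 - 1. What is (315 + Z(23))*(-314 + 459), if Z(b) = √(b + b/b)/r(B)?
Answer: 45675 - 290*I*√39/13 ≈ 45675.0 - 139.31*I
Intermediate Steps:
B = -13 (B = -12 - 1 = -13)
r(Y) = √2*√Y (r(Y) = √(2*Y) = √2*√Y)
Z(b) = -I*√26*√(1 + b)/26 (Z(b) = √(b + b/b)/((√2*√(-13))) = √(b + 1)/((√2*(I*√13))) = √(1 + b)/((I*√26)) = √(1 + b)*(-I*√26/26) = -I*√26*√(1 + b)/26)
(315 + Z(23))*(-314 + 459) = (315 - I*√26*√(1 + 23)/26)*(-314 + 459) = (315 - I*√26*√24/26)*145 = (315 - I*√26*2*√6/26)*145 = (315 - 2*I*√39/13)*145 = 45675 - 290*I*√39/13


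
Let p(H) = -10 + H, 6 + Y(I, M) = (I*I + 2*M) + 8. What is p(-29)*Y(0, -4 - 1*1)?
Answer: 312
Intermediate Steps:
Y(I, M) = 2 + I**2 + 2*M (Y(I, M) = -6 + ((I*I + 2*M) + 8) = -6 + ((I**2 + 2*M) + 8) = -6 + (8 + I**2 + 2*M) = 2 + I**2 + 2*M)
p(-29)*Y(0, -4 - 1*1) = (-10 - 29)*(2 + 0**2 + 2*(-4 - 1*1)) = -39*(2 + 0 + 2*(-4 - 1)) = -39*(2 + 0 + 2*(-5)) = -39*(2 + 0 - 10) = -39*(-8) = 312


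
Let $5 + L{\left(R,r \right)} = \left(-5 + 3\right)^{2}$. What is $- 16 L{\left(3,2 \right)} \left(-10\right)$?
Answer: $-160$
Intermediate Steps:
$L{\left(R,r \right)} = -1$ ($L{\left(R,r \right)} = -5 + \left(-5 + 3\right)^{2} = -5 + \left(-2\right)^{2} = -5 + 4 = -1$)
$- 16 L{\left(3,2 \right)} \left(-10\right) = \left(-16\right) \left(-1\right) \left(-10\right) = 16 \left(-10\right) = -160$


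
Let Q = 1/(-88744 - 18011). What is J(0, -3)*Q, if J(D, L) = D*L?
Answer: 0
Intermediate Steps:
Q = -1/106755 (Q = 1/(-106755) = -1/106755 ≈ -9.3672e-6)
J(0, -3)*Q = (0*(-3))*(-1/106755) = 0*(-1/106755) = 0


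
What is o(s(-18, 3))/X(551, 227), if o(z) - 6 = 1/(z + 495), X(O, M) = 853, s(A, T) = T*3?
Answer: 3025/429912 ≈ 0.0070363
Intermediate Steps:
s(A, T) = 3*T
o(z) = 6 + 1/(495 + z) (o(z) = 6 + 1/(z + 495) = 6 + 1/(495 + z))
o(s(-18, 3))/X(551, 227) = ((2971 + 6*(3*3))/(495 + 3*3))/853 = ((2971 + 6*9)/(495 + 9))*(1/853) = ((2971 + 54)/504)*(1/853) = ((1/504)*3025)*(1/853) = (3025/504)*(1/853) = 3025/429912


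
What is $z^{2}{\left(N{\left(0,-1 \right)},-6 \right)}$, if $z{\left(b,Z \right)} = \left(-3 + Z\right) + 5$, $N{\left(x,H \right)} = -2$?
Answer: $16$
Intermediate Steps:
$z{\left(b,Z \right)} = 2 + Z$
$z^{2}{\left(N{\left(0,-1 \right)},-6 \right)} = \left(2 - 6\right)^{2} = \left(-4\right)^{2} = 16$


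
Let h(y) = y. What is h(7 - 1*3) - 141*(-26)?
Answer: 3670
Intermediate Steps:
h(7 - 1*3) - 141*(-26) = (7 - 1*3) - 141*(-26) = (7 - 3) + 3666 = 4 + 3666 = 3670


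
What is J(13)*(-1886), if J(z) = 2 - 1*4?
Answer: 3772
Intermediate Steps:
J(z) = -2 (J(z) = 2 - 4 = -2)
J(13)*(-1886) = -2*(-1886) = 3772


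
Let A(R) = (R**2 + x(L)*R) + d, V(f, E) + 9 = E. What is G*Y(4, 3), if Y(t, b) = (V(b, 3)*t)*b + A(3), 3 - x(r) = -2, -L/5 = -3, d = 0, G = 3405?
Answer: -163440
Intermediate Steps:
V(f, E) = -9 + E
L = 15 (L = -5*(-3) = 15)
x(r) = 5 (x(r) = 3 - 1*(-2) = 3 + 2 = 5)
A(R) = R**2 + 5*R (A(R) = (R**2 + 5*R) + 0 = R**2 + 5*R)
Y(t, b) = 24 - 6*b*t (Y(t, b) = ((-9 + 3)*t)*b + 3*(5 + 3) = (-6*t)*b + 3*8 = -6*b*t + 24 = 24 - 6*b*t)
G*Y(4, 3) = 3405*(24 - 6*3*4) = 3405*(24 - 72) = 3405*(-48) = -163440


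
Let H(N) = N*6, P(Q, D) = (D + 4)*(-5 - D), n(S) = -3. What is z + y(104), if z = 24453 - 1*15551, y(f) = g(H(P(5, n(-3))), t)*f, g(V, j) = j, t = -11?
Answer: 7758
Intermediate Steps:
P(Q, D) = (-5 - D)*(4 + D) (P(Q, D) = (4 + D)*(-5 - D) = (-5 - D)*(4 + D))
H(N) = 6*N
y(f) = -11*f
z = 8902 (z = 24453 - 15551 = 8902)
z + y(104) = 8902 - 11*104 = 8902 - 1144 = 7758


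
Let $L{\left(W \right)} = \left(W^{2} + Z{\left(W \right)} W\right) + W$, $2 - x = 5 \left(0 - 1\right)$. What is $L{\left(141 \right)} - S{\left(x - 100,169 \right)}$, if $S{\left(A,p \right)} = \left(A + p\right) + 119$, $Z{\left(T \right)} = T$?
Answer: $39708$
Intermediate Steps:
$x = 7$ ($x = 2 - 5 \left(0 - 1\right) = 2 - 5 \left(-1\right) = 2 - -5 = 2 + 5 = 7$)
$S{\left(A,p \right)} = 119 + A + p$
$L{\left(W \right)} = W + 2 W^{2}$ ($L{\left(W \right)} = \left(W^{2} + W W\right) + W = \left(W^{2} + W^{2}\right) + W = 2 W^{2} + W = W + 2 W^{2}$)
$L{\left(141 \right)} - S{\left(x - 100,169 \right)} = 141 \left(1 + 2 \cdot 141\right) - \left(119 + \left(7 - 100\right) + 169\right) = 141 \left(1 + 282\right) - \left(119 + \left(7 - 100\right) + 169\right) = 141 \cdot 283 - \left(119 - 93 + 169\right) = 39903 - 195 = 39708$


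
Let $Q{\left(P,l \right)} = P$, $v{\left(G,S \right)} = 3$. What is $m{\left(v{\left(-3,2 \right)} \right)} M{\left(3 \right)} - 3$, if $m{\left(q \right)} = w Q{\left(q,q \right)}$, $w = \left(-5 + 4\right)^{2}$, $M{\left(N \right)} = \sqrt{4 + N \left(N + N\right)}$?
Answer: $-3 + 3 \sqrt{22} \approx 11.071$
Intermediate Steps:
$M{\left(N \right)} = \sqrt{4 + 2 N^{2}}$ ($M{\left(N \right)} = \sqrt{4 + N 2 N} = \sqrt{4 + 2 N^{2}}$)
$w = 1$ ($w = \left(-1\right)^{2} = 1$)
$m{\left(q \right)} = q$ ($m{\left(q \right)} = 1 q = q$)
$m{\left(v{\left(-3,2 \right)} \right)} M{\left(3 \right)} - 3 = 3 \sqrt{4 + 2 \cdot 3^{2}} - 3 = 3 \sqrt{4 + 2 \cdot 9} - 3 = 3 \sqrt{4 + 18} - 3 = 3 \sqrt{22} - 3 = -3 + 3 \sqrt{22}$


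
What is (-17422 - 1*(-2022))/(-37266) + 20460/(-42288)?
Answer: -4634465/65662692 ≈ -0.070580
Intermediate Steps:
(-17422 - 1*(-2022))/(-37266) + 20460/(-42288) = (-17422 + 2022)*(-1/37266) + 20460*(-1/42288) = -15400*(-1/37266) - 1705/3524 = 7700/18633 - 1705/3524 = -4634465/65662692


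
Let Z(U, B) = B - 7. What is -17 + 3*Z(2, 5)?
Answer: -23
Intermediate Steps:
Z(U, B) = -7 + B
-17 + 3*Z(2, 5) = -17 + 3*(-7 + 5) = -17 + 3*(-2) = -17 - 6 = -23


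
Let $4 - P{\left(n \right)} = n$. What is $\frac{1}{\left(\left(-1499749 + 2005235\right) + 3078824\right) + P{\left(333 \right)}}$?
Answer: $\frac{1}{3583981} \approx 2.7902 \cdot 10^{-7}$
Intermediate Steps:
$P{\left(n \right)} = 4 - n$
$\frac{1}{\left(\left(-1499749 + 2005235\right) + 3078824\right) + P{\left(333 \right)}} = \frac{1}{\left(\left(-1499749 + 2005235\right) + 3078824\right) + \left(4 - 333\right)} = \frac{1}{\left(505486 + 3078824\right) + \left(4 - 333\right)} = \frac{1}{3584310 - 329} = \frac{1}{3583981}$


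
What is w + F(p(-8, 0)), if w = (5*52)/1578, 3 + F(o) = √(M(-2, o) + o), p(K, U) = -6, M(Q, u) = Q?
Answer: -2237/789 + 2*I*√2 ≈ -2.8352 + 2.8284*I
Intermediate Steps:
F(o) = -3 + √(-2 + o)
w = 130/789 (w = 260*(1/1578) = 130/789 ≈ 0.16477)
w + F(p(-8, 0)) = 130/789 + (-3 + √(-2 - 6)) = 130/789 + (-3 + √(-8)) = 130/789 + (-3 + 2*I*√2) = -2237/789 + 2*I*√2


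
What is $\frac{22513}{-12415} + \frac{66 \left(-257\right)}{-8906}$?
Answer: $\frac{5041226}{55283995} \approx 0.091188$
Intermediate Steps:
$\frac{22513}{-12415} + \frac{66 \left(-257\right)}{-8906} = 22513 \left(- \frac{1}{12415}\right) - - \frac{8481}{4453} = - \frac{22513}{12415} + \frac{8481}{4453} = \frac{5041226}{55283995}$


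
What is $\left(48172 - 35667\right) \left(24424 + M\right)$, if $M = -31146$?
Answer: $-84058610$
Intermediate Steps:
$\left(48172 - 35667\right) \left(24424 + M\right) = \left(48172 - 35667\right) \left(24424 - 31146\right) = 12505 \left(-6722\right) = -84058610$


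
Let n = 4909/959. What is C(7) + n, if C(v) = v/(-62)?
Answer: 297645/59458 ≈ 5.0060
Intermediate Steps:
C(v) = -v/62 (C(v) = v*(-1/62) = -v/62)
n = 4909/959 (n = 4909*(1/959) = 4909/959 ≈ 5.1189)
C(7) + n = -1/62*7 + 4909/959 = -7/62 + 4909/959 = 297645/59458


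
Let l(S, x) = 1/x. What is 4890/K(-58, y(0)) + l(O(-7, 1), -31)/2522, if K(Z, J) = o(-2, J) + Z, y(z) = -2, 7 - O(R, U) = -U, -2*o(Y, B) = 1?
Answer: -19605643/234546 ≈ -83.590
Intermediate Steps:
o(Y, B) = -½ (o(Y, B) = -½*1 = -½)
O(R, U) = 7 + U (O(R, U) = 7 - (-1)*U = 7 + U)
K(Z, J) = -½ + Z
4890/K(-58, y(0)) + l(O(-7, 1), -31)/2522 = 4890/(-½ - 58) + 1/(-31*2522) = 4890/(-117/2) - 1/31*1/2522 = 4890*(-2/117) - 1/78182 = -3260/39 - 1/78182 = -19605643/234546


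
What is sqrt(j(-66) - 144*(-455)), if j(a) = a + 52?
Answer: sqrt(65506) ≈ 255.94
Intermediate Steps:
j(a) = 52 + a
sqrt(j(-66) - 144*(-455)) = sqrt((52 - 66) - 144*(-455)) = sqrt(-14 + 65520) = sqrt(65506)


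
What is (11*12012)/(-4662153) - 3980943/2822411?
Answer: -6310898720177/4386170636961 ≈ -1.4388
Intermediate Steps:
(11*12012)/(-4662153) - 3980943/2822411 = 132132*(-1/4662153) - 3980943*1/2822411 = -44044/1554051 - 3980943/2822411 = -6310898720177/4386170636961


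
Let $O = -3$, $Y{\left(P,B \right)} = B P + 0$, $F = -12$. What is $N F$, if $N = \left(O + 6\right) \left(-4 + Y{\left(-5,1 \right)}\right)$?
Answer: $324$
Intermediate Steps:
$Y{\left(P,B \right)} = B P$
$N = -27$ ($N = \left(-3 + 6\right) \left(-4 + 1 \left(-5\right)\right) = 3 \left(-4 - 5\right) = 3 \left(-9\right) = -27$)
$N F = \left(-27\right) \left(-12\right) = 324$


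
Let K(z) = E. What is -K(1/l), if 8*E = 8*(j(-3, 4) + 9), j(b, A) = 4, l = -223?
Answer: -13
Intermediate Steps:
E = 13 (E = (8*(4 + 9))/8 = (8*13)/8 = (⅛)*104 = 13)
K(z) = 13
-K(1/l) = -1*13 = -13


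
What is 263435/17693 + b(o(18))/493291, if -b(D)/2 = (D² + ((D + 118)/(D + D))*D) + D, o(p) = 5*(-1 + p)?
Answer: 129687851246/8727797663 ≈ 14.859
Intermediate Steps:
o(p) = -5 + 5*p
b(D) = -118 - 3*D - 2*D² (b(D) = -2*((D² + ((D + 118)/(D + D))*D) + D) = -2*((D² + ((118 + D)/((2*D)))*D) + D) = -2*((D² + ((118 + D)*(1/(2*D)))*D) + D) = -2*((D² + ((118 + D)/(2*D))*D) + D) = -2*((D² + (59 + D/2)) + D) = -2*((59 + D² + D/2) + D) = -2*(59 + D² + 3*D/2) = -118 - 3*D - 2*D²)
263435/17693 + b(o(18))/493291 = 263435/17693 + (-118 - 3*(-5 + 5*18) - 2*(-5 + 5*18)²)/493291 = 263435*(1/17693) + (-118 - 3*(-5 + 90) - 2*(-5 + 90)²)*(1/493291) = 263435/17693 + (-118 - 3*85 - 2*85²)*(1/493291) = 263435/17693 + (-118 - 255 - 2*7225)*(1/493291) = 263435/17693 + (-118 - 255 - 14450)*(1/493291) = 263435/17693 - 14823*1/493291 = 263435/17693 - 14823/493291 = 129687851246/8727797663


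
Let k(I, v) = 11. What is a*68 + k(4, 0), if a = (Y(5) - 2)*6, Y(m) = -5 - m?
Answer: -4885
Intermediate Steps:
a = -72 (a = ((-5 - 1*5) - 2)*6 = ((-5 - 5) - 2)*6 = (-10 - 2)*6 = -12*6 = -72)
a*68 + k(4, 0) = -72*68 + 11 = -4896 + 11 = -4885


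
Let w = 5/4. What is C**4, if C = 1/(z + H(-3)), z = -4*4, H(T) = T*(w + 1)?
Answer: 256/68574961 ≈ 3.7331e-6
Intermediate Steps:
w = 5/4 (w = 5*(1/4) = 5/4 ≈ 1.2500)
H(T) = 9*T/4 (H(T) = T*(5/4 + 1) = T*(9/4) = 9*T/4)
z = -16
C = -4/91 (C = 1/(-16 + (9/4)*(-3)) = 1/(-16 - 27/4) = 1/(-91/4) = -4/91 ≈ -0.043956)
C**4 = (-4/91)**4 = 256/68574961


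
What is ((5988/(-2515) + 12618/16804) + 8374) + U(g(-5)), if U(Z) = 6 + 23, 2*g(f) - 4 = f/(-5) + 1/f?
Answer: 177529601049/21131030 ≈ 8401.4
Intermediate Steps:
g(f) = 2 + 1/(2*f) - f/10 (g(f) = 2 + (f/(-5) + 1/f)/2 = 2 + (f*(-⅕) + 1/f)/2 = 2 + (-f/5 + 1/f)/2 = 2 + (1/f - f/5)/2 = 2 + (1/(2*f) - f/10) = 2 + 1/(2*f) - f/10)
U(Z) = 29
((5988/(-2515) + 12618/16804) + 8374) + U(g(-5)) = ((5988/(-2515) + 12618/16804) + 8374) + 29 = ((5988*(-1/2515) + 12618*(1/16804)) + 8374) + 29 = ((-5988/2515 + 6309/8402) + 8374) + 29 = (-34444041/21131030 + 8374) + 29 = 176916801179/21131030 + 29 = 177529601049/21131030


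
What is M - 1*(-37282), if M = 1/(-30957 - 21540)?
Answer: 1957193153/52497 ≈ 37282.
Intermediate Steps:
M = -1/52497 (M = 1/(-52497) = -1/52497 ≈ -1.9049e-5)
M - 1*(-37282) = -1/52497 - 1*(-37282) = -1/52497 + 37282 = 1957193153/52497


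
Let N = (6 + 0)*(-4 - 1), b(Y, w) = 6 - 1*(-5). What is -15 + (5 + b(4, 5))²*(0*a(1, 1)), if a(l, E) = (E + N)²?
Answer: -15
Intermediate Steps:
b(Y, w) = 11 (b(Y, w) = 6 + 5 = 11)
N = -30 (N = 6*(-5) = -30)
a(l, E) = (-30 + E)² (a(l, E) = (E - 30)² = (-30 + E)²)
-15 + (5 + b(4, 5))²*(0*a(1, 1)) = -15 + (5 + 11)²*(0*(-30 + 1)²) = -15 + 16²*(0*(-29)²) = -15 + 256*(0*841) = -15 + 256*0 = -15 + 0 = -15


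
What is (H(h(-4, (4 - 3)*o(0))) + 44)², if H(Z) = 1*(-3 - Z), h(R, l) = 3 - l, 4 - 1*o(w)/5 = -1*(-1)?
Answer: 2809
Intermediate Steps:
o(w) = 15 (o(w) = 20 - (-5)*(-1) = 20 - 5*1 = 20 - 5 = 15)
H(Z) = -3 - Z
(H(h(-4, (4 - 3)*o(0))) + 44)² = ((-3 - (3 - (4 - 3)*15)) + 44)² = ((-3 - (3 - 15)) + 44)² = ((-3 - 1*(-12)) + 44)² = ((-3 + 12) + 44)² = (9 + 44)² = 53² = 2809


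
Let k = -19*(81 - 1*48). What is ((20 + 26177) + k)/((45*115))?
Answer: 5114/1035 ≈ 4.9411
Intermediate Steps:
k = -627 (k = -19*(81 - 48) = -19*33 = -627)
((20 + 26177) + k)/((45*115)) = ((20 + 26177) - 627)/((45*115)) = (26197 - 627)/5175 = 25570*(1/5175) = 5114/1035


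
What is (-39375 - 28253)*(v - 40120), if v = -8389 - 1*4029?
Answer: 3553039864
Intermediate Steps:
v = -12418 (v = -8389 - 4029 = -12418)
(-39375 - 28253)*(v - 40120) = (-39375 - 28253)*(-12418 - 40120) = -67628*(-52538) = 3553039864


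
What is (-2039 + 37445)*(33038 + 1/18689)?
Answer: 21861334961298/18689 ≈ 1.1697e+9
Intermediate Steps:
(-2039 + 37445)*(33038 + 1/18689) = 35406*(33038 + 1/18689) = 35406*(617447183/18689) = 21861334961298/18689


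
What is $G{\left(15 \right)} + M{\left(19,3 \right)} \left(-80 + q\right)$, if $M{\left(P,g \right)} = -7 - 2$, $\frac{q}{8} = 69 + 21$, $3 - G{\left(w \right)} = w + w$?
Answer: $-5787$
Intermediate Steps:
$G{\left(w \right)} = 3 - 2 w$ ($G{\left(w \right)} = 3 - \left(w + w\right) = 3 - 2 w$)
$q = 720$ ($q = 8 \left(69 + 21\right) = 8 \cdot 90 = 720$)
$M{\left(P,g \right)} = -9$
$G{\left(15 \right)} + M{\left(19,3 \right)} \left(-80 + q\right) = \left(3 - 30\right) - 9 \left(-80 + 720\right) = \left(3 - 30\right) - 5760 = -27 - 5760 = -5787$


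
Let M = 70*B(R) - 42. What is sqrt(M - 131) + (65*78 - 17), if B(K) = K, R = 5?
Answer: 5053 + sqrt(177) ≈ 5066.3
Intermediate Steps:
M = 308 (M = 70*5 - 42 = 350 - 42 = 308)
sqrt(M - 131) + (65*78 - 17) = sqrt(308 - 131) + (65*78 - 17) = sqrt(177) + (5070 - 17) = sqrt(177) + 5053 = 5053 + sqrt(177)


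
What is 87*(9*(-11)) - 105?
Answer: -8718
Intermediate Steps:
87*(9*(-11)) - 105 = 87*(-99) - 105 = -8613 - 105 = -8718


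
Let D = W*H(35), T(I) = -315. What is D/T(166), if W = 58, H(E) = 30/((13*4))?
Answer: -29/273 ≈ -0.10623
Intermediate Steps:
H(E) = 15/26 (H(E) = 30/52 = 30*(1/52) = 15/26)
D = 435/13 (D = 58*(15/26) = 435/13 ≈ 33.462)
D/T(166) = (435/13)/(-315) = (435/13)*(-1/315) = -29/273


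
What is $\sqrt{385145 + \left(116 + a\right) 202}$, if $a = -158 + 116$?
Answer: $\sqrt{400093} \approx 632.53$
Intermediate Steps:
$a = -42$
$\sqrt{385145 + \left(116 + a\right) 202} = \sqrt{385145 + \left(116 - 42\right) 202} = \sqrt{385145 + 74 \cdot 202} = \sqrt{385145 + 14948} = \sqrt{400093}$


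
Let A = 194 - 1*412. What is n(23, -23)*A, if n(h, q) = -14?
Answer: 3052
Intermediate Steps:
A = -218 (A = 194 - 412 = -218)
n(23, -23)*A = -14*(-218) = 3052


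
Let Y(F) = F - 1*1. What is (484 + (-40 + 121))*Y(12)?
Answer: 6215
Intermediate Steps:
Y(F) = -1 + F (Y(F) = F - 1 = -1 + F)
(484 + (-40 + 121))*Y(12) = (484 + (-40 + 121))*(-1 + 12) = (484 + 81)*11 = 565*11 = 6215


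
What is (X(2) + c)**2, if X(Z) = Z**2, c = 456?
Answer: 211600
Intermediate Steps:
(X(2) + c)**2 = (2**2 + 456)**2 = (4 + 456)**2 = 460**2 = 211600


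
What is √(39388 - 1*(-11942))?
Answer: √51330 ≈ 226.56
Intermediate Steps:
√(39388 - 1*(-11942)) = √(39388 + 11942) = √51330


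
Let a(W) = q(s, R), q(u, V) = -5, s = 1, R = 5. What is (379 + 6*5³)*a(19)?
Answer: -5645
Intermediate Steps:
a(W) = -5
(379 + 6*5³)*a(19) = (379 + 6*5³)*(-5) = (379 + 6*125)*(-5) = (379 + 750)*(-5) = 1129*(-5) = -5645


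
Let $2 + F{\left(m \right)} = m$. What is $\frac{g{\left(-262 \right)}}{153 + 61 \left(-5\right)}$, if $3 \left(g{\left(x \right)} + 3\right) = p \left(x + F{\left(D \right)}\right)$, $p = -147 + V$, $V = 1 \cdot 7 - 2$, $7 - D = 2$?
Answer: $- \frac{36769}{456} \approx -80.634$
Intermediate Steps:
$D = 5$ ($D = 7 - 2 = 5$)
$V = 5$ ($V = 7 - 2 = 5$)
$p = -142$ ($p = -147 + 5 = -142$)
$F{\left(m \right)} = -2 + m$
$g{\left(x \right)} = -145 - \frac{142 x}{3}$ ($g{\left(x \right)} = -3 + \frac{\left(-142\right) \left(x + \left(-2 + 5\right)\right)}{3} = -3 + \frac{\left(-142\right) \left(x + 3\right)}{3} = -3 + \frac{\left(-142\right) \left(3 + x\right)}{3} = -3 + \frac{-426 - 142 x}{3} = -3 - \left(142 + \frac{142 x}{3}\right) = -145 - \frac{142 x}{3}$)
$\frac{g{\left(-262 \right)}}{153 + 61 \left(-5\right)} = \frac{-145 - - \frac{37204}{3}}{153 + 61 \left(-5\right)} = \frac{-145 + \frac{37204}{3}}{153 - 305} = \frac{36769}{3 \left(-152\right)} = \frac{36769}{3} \left(- \frac{1}{152}\right) = - \frac{36769}{456}$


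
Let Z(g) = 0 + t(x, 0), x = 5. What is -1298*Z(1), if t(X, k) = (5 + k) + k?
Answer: -6490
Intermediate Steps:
t(X, k) = 5 + 2*k
Z(g) = 5 (Z(g) = 0 + (5 + 2*0) = 0 + (5 + 0) = 0 + 5 = 5)
-1298*Z(1) = -1298*5 = -6490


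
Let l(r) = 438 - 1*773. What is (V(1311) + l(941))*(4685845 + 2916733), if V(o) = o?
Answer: 7420116128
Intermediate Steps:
l(r) = -335 (l(r) = 438 - 773 = -335)
(V(1311) + l(941))*(4685845 + 2916733) = (1311 - 335)*(4685845 + 2916733) = 976*7602578 = 7420116128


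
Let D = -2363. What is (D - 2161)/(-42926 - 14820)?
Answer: 174/2221 ≈ 0.078343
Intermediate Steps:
(D - 2161)/(-42926 - 14820) = (-2363 - 2161)/(-42926 - 14820) = -4524/(-57746) = -4524*(-1/57746) = 174/2221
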